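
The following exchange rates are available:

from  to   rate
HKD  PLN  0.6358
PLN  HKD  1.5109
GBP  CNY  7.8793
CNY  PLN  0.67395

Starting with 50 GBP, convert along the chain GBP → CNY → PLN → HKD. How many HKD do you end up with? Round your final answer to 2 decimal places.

401.16

50 GBP × 7.8793 = 393.965 CNY
393.965 CNY × 0.67395 = 265.51271175 PLN
265.51271175 PLN × 1.5109 = 401.163156183075 HKD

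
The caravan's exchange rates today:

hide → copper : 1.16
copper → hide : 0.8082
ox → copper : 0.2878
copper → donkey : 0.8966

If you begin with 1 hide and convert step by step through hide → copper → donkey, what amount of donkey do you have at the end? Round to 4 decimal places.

1 hide × 1.16 = 1.16 copper
1.16 copper × 0.8966 = 1.040056 donkey

1.0401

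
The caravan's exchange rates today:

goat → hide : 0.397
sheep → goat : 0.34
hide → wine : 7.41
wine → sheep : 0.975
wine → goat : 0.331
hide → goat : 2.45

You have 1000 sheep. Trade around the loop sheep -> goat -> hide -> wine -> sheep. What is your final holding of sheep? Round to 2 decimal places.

975.20

1000 sheep × 0.34 = 340 goat
340 goat × 0.397 = 134.98 hide
134.98 hide × 7.41 = 1000.2018 wine
1000.2018 wine × 0.975 = 975.196755 sheep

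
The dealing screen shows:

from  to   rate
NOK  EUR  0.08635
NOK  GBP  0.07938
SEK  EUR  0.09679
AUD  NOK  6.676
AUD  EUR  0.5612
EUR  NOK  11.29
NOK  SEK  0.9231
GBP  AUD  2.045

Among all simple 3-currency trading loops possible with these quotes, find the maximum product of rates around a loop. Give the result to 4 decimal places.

GBP→AUD→NOK→GBP: 2.045 × 6.676 × 0.07938 = 1.08373
SEK→EUR→NOK→SEK: 0.09679 × 11.29 × 0.9231 = 1.00873
Maximum is GBP→AUD→NOK→GBP at 1.0837; arbitrage exists.

1.0837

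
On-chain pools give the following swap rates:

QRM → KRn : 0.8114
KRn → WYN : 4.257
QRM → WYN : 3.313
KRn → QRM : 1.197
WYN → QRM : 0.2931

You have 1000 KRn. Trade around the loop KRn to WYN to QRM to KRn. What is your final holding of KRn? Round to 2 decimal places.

1012.41

1000 KRn × 4.257 = 4257 WYN
4257 WYN × 0.2931 = 1247.7267 QRM
1247.7267 QRM × 0.8114 = 1012.40544438 KRn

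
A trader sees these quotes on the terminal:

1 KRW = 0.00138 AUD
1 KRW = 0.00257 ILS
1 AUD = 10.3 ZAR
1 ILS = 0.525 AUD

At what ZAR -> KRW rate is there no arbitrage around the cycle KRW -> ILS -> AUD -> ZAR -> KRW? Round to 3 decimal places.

Known legs of the cycle: 0.00257 × 0.525 × 10.3 = 0.013897275
For no arbitrage the full-cycle product must be 1, so the missing rate is 1 / 0.013897275 ≈ 71.95655.

71.957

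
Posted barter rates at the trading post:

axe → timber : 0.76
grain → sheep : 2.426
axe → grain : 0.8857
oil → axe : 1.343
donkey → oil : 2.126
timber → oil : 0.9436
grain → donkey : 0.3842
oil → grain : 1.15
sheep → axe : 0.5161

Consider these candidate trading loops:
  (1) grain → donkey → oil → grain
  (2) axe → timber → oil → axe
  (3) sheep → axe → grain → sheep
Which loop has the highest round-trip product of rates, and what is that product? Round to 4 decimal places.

1.1089

(1) 0.3842 × 2.126 × 1.15 = 0.93933
(2) 0.76 × 0.9436 × 1.343 = 0.96311
(3) 0.5161 × 0.8857 × 2.426 = 1.10895
Highest is cycle (3) at 1.1089 (>1, arbitrage).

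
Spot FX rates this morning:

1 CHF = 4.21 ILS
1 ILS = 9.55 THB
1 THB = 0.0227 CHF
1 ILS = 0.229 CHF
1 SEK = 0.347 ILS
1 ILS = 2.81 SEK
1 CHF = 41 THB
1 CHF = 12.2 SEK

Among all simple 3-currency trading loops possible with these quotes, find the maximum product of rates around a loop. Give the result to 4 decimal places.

0.9694

ILS→CHF→SEK→ILS: 0.229 × 12.2 × 0.347 = 0.96945
THB→CHF→ILS→THB: 0.0227 × 4.21 × 9.55 = 0.91266
Maximum is ILS→CHF→SEK→ILS at 0.9694; no arbitrage — every cycle loses value.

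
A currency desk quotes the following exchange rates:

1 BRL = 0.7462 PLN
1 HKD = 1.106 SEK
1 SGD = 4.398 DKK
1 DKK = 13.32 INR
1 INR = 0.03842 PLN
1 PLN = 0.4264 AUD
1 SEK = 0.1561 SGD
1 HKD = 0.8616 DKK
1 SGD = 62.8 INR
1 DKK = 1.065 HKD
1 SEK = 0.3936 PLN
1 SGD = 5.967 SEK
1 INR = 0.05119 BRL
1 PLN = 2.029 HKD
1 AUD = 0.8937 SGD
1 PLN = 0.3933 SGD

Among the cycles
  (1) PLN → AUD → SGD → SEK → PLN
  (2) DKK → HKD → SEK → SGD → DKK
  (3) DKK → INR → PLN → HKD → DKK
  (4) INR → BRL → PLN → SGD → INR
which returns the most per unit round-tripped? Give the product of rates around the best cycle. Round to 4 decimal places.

(1) 0.4264 × 0.8937 × 5.967 × 0.3936 = 0.89499
(2) 1.065 × 1.106 × 0.1561 × 4.398 = 0.80865
(3) 13.32 × 0.03842 × 2.029 × 0.8616 = 0.89464
(4) 0.05119 × 0.7462 × 0.3933 × 62.8 = 0.94346
Highest is cycle (4) at 0.9435 (≤1, no arbitrage).

0.9435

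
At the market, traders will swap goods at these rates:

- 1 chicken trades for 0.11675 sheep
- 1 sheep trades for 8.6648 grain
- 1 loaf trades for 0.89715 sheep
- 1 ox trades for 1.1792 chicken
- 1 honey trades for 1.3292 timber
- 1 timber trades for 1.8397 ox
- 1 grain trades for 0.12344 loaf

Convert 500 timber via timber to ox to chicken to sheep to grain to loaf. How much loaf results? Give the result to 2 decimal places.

500 timber × 1.8397 = 919.85 ox
919.85 ox × 1.1792 = 1084.68712 chicken
1084.68712 chicken × 0.11675 = 126.63722126 sheep
126.63722126 sheep × 8.6648 = 1097.286194773648 grain
1097.286194773648 grain × 0.12344 = 135.44900788285910912 loaf

135.45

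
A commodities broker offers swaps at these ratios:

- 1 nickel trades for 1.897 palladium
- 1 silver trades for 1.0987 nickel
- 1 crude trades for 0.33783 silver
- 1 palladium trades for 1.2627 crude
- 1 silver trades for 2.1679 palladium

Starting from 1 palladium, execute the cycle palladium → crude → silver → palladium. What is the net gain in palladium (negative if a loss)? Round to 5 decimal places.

-0.07522

1 palladium × 1.2627 = 1.2627 crude
1.2627 crude × 0.33783 = 0.426577941 silver
0.426577941 silver × 2.1679 = 0.9247783182939 palladium
Net change: 0.9247783182939 − 1 = -0.0752216817061 palladium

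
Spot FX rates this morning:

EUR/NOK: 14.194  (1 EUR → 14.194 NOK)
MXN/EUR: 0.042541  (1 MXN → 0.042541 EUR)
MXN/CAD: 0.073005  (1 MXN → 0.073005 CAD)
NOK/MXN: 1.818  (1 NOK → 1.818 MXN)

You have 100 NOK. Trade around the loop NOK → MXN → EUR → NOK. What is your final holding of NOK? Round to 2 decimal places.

109.78

100 NOK × 1.818 = 181.8 MXN
181.8 MXN × 0.042541 = 7.7339538 EUR
7.7339538 EUR × 14.194 = 109.7757402372 NOK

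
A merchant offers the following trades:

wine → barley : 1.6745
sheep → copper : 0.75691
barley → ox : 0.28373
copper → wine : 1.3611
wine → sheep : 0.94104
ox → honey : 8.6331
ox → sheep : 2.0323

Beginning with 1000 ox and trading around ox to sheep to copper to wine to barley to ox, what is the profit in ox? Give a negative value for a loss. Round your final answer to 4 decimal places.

-5.2533

1000 ox × 2.0323 = 2032.3 sheep
2032.3 sheep × 0.75691 = 1538.268193 copper
1538.268193 copper × 1.3611 = 2093.7368374923 wine
2093.7368374923 wine × 1.6745 = 3505.96233438085635 barley
3505.96233438085635 barley × 0.28373 = 994.7466931338803721855 ox
Net change: 994.7466931338803721855 − 1000 = -5.2533068661196278145 ox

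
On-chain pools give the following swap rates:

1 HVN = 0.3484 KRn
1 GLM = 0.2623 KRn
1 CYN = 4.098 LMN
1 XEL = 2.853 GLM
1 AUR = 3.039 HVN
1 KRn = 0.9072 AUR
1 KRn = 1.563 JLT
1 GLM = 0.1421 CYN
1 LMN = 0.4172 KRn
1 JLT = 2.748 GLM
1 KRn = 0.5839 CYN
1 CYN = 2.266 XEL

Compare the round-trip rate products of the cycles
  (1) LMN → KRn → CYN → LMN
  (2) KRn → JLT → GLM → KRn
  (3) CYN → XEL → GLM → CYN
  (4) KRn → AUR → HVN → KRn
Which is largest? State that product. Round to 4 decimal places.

1.1266

(1) 0.4172 × 0.5839 × 4.098 = 0.99829
(2) 1.563 × 2.748 × 0.2623 = 1.12661
(3) 2.266 × 2.853 × 0.1421 = 0.91866
(4) 0.9072 × 3.039 × 0.3484 = 0.96053
Highest is cycle (2) at 1.1266 (>1, arbitrage).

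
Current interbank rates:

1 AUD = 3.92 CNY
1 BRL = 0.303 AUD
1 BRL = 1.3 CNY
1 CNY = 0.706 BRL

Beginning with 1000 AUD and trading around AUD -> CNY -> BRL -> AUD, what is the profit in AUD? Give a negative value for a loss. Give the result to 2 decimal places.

1000 AUD × 3.92 = 3920 CNY
3920 CNY × 0.706 = 2767.52 BRL
2767.52 BRL × 0.303 = 838.55856 AUD
Net change: 838.55856 − 1000 = -161.44144 AUD

-161.44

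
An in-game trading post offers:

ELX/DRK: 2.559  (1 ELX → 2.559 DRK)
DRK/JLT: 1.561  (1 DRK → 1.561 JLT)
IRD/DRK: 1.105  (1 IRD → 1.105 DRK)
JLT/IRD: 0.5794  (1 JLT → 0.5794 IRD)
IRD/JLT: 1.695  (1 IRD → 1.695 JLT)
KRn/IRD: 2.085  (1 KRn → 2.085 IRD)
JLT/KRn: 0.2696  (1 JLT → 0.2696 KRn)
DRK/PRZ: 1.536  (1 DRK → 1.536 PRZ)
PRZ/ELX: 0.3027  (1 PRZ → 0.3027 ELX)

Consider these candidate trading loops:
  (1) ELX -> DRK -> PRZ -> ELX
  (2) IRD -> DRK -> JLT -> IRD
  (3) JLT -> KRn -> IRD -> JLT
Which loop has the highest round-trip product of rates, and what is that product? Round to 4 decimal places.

1.1898

(1) 2.559 × 1.536 × 0.3027 = 1.18980
(2) 1.105 × 1.561 × 0.5794 = 0.99941
(3) 0.2696 × 2.085 × 1.695 = 0.95279
Highest is cycle (1) at 1.1898 (>1, arbitrage).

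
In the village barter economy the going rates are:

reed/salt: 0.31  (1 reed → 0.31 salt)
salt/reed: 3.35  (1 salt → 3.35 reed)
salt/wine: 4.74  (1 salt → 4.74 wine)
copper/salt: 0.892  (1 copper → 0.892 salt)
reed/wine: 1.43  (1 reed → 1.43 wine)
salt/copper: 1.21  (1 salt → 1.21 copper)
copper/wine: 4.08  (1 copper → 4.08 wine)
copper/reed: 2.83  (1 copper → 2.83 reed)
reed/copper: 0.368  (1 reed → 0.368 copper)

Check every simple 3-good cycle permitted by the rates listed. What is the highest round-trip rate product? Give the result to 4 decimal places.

salt→reed→copper→salt: 3.35 × 0.368 × 0.892 = 1.09966
salt→copper→reed→salt: 1.21 × 2.83 × 0.31 = 1.06153
Maximum is salt→reed→copper→salt at 1.0997; arbitrage exists.

1.0997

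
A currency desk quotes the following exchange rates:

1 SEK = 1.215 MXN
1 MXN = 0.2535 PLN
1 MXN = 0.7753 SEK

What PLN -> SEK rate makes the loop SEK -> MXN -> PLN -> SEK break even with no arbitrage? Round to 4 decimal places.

Known legs of the cycle: 1.215 × 0.2535 = 0.3080025
For no arbitrage the full-cycle product must be 1, so the missing rate is 1 / 0.3080025 ≈ 3.246727.

3.2467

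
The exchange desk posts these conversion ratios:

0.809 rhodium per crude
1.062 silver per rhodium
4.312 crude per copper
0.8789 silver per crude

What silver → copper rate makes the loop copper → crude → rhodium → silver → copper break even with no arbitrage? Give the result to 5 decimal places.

Known legs of the cycle: 4.312 × 0.809 × 1.062 = 3.704689296
For no arbitrage the full-cycle product must be 1, so the missing rate is 1 / 3.704689296 ≈ 0.2699282.

0.26993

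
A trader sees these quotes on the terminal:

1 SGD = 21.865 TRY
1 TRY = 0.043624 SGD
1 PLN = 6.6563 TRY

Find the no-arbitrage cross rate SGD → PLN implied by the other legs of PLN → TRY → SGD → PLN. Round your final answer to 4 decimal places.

Known legs of the cycle: 6.6563 × 0.043624 = 0.2903744312
For no arbitrage the full-cycle product must be 1, so the missing rate is 1 / 0.2903744312 ≈ 3.443829.

3.4438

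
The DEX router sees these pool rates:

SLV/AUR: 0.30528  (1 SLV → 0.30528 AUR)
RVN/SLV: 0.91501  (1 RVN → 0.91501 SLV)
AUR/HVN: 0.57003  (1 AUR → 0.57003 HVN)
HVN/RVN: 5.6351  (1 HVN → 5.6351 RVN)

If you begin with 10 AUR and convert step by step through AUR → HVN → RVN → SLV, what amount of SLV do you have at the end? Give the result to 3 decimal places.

29.392

10 AUR × 0.57003 = 5.7003 HVN
5.7003 HVN × 5.6351 = 32.12176053 RVN
32.12176053 RVN × 0.91501 = 29.3917321025553 SLV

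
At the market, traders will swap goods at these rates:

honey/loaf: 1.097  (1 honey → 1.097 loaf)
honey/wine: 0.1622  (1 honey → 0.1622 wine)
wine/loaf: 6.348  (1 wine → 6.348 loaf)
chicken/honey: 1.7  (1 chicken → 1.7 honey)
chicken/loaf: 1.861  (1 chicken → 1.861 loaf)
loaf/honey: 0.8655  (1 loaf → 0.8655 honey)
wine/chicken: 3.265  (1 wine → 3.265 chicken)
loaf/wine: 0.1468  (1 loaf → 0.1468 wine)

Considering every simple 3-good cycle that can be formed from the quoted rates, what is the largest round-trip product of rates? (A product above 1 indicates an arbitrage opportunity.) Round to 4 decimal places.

wine→chicken→honey→wine: 3.265 × 1.7 × 0.1622 = 0.90029
wine→chicken→loaf→wine: 3.265 × 1.861 × 0.1468 = 0.89198
wine→loaf→honey→wine: 6.348 × 0.8655 × 0.1622 = 0.89116
Maximum is wine→chicken→honey→wine at 0.9003; no arbitrage — every cycle loses value.

0.9003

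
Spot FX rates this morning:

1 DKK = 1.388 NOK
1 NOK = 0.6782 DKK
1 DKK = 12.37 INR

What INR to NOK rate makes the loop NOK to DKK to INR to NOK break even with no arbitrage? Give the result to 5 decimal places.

Known legs of the cycle: 0.6782 × 12.37 = 8.389334
For no arbitrage the full-cycle product must be 1, so the missing rate is 1 / 8.389334 ≈ 0.1191990.

0.11920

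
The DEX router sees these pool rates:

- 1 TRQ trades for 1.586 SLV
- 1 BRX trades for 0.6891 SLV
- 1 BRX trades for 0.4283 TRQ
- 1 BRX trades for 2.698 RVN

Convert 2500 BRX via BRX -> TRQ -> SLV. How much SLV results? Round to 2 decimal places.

1698.21

2500 BRX × 0.4283 = 1070.75 TRQ
1070.75 TRQ × 1.586 = 1698.2095 SLV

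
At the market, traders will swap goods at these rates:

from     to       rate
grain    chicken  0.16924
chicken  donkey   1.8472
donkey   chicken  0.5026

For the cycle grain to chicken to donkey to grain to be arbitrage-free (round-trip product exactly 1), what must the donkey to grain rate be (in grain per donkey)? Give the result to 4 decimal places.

Known legs of the cycle: 0.16924 × 1.8472 = 0.312620128
For no arbitrage the full-cycle product must be 1, so the missing rate is 1 / 0.312620128 ≈ 3.198770.

3.1988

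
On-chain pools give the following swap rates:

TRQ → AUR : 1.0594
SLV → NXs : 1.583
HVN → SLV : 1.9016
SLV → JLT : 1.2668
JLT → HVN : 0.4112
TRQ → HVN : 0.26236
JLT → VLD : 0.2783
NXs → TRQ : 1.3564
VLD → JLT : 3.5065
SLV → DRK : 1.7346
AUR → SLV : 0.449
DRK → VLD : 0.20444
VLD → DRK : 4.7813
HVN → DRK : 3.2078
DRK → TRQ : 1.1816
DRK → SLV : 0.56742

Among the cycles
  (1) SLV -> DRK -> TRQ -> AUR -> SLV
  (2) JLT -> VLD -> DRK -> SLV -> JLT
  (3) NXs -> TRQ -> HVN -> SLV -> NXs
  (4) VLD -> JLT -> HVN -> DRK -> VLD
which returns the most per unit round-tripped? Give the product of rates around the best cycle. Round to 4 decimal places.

1.0712

(1) 1.7346 × 1.1816 × 1.0594 × 0.449 = 0.97494
(2) 0.2783 × 4.7813 × 0.56742 × 1.2668 = 0.95647
(3) 1.3564 × 0.26236 × 1.9016 × 1.583 = 1.07124
(4) 3.5065 × 0.4112 × 3.2078 × 0.20444 = 0.94558
Highest is cycle (3) at 1.0712 (>1, arbitrage).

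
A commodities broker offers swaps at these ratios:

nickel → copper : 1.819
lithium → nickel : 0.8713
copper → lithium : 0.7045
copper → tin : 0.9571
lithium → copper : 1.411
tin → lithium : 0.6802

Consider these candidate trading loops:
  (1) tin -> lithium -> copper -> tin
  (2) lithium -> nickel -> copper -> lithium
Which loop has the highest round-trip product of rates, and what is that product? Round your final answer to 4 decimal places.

1.1166

(1) 0.6802 × 1.411 × 0.9571 = 0.91859
(2) 0.8713 × 1.819 × 0.7045 = 1.11656
Highest is cycle (2) at 1.1166 (>1, arbitrage).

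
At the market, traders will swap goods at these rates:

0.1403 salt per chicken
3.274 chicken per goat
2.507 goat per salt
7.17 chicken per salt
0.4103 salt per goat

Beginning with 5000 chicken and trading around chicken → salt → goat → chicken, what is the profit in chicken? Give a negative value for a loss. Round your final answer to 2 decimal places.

757.85

5000 chicken × 0.1403 = 701.5 salt
701.5 salt × 2.507 = 1758.6605 goat
1758.6605 goat × 3.274 = 5757.854477 chicken
Net change: 5757.854477 − 5000 = 757.854477 chicken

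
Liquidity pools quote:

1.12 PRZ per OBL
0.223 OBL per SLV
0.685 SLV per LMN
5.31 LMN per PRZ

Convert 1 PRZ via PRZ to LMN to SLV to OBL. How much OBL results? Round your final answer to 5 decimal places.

0.81113

1 PRZ × 5.31 = 5.31 LMN
5.31 LMN × 0.685 = 3.63735 SLV
3.63735 SLV × 0.223 = 0.81112905 OBL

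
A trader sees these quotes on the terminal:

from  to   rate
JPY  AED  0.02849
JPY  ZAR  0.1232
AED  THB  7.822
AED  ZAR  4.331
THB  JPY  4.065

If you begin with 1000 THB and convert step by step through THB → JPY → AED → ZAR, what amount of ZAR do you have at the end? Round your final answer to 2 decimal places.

1000 THB × 4.065 = 4065 JPY
4065 JPY × 0.02849 = 115.81185 AED
115.81185 AED × 4.331 = 501.58112235 ZAR

501.58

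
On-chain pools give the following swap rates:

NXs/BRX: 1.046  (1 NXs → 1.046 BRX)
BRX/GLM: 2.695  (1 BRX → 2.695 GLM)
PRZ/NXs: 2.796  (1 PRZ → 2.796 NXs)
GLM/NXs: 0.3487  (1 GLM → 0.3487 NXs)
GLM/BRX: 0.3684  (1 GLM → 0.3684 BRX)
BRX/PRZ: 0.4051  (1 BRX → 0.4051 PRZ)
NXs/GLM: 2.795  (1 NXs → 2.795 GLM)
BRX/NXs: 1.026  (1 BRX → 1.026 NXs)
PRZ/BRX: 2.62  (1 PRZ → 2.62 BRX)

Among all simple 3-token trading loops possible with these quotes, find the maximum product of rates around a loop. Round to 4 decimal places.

PRZ→NXs→BRX→PRZ: 2.796 × 1.046 × 0.4051 = 1.18476
GLM→BRX→NXs→GLM: 0.3684 × 1.026 × 2.795 = 1.05645
GLM→NXs→BRX→GLM: 0.3487 × 1.046 × 2.695 = 0.98297
Maximum is PRZ→NXs→BRX→PRZ at 1.1848; arbitrage exists.

1.1848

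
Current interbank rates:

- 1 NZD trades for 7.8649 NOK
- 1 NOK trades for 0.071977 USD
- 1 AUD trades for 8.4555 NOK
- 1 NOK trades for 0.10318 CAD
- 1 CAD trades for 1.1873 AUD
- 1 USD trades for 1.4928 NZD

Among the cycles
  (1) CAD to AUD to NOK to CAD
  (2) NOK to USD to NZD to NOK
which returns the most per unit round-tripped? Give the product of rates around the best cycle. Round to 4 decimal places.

1.0358

(1) 1.1873 × 8.4555 × 0.10318 = 1.03585
(2) 0.071977 × 1.4928 × 7.8649 = 0.84506
Highest is cycle (1) at 1.0358 (>1, arbitrage).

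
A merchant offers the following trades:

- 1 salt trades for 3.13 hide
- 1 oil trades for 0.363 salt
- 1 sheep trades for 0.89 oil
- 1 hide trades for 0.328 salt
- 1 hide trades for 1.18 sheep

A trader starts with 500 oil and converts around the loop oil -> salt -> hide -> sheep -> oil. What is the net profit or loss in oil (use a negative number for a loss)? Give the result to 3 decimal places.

96.613

500 oil × 0.363 = 181.5 salt
181.5 salt × 3.13 = 568.095 hide
568.095 hide × 1.18 = 670.3521 sheep
670.3521 sheep × 0.89 = 596.613369 oil
Net change: 596.613369 − 500 = 96.613369 oil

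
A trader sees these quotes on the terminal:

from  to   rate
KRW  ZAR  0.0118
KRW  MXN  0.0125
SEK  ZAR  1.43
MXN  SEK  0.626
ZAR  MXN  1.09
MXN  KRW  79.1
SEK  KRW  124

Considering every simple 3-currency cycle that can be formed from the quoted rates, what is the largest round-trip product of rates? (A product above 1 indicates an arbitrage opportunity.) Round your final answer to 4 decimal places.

ZAR→MXN→KRW→ZAR: 1.09 × 79.1 × 0.0118 = 1.01738
SEK→ZAR→MXN→SEK: 1.43 × 1.09 × 0.626 = 0.97575
SEK→KRW→MXN→SEK: 124 × 0.0125 × 0.626 = 0.97030
Maximum is ZAR→MXN→KRW→ZAR at 1.0174; arbitrage exists.

1.0174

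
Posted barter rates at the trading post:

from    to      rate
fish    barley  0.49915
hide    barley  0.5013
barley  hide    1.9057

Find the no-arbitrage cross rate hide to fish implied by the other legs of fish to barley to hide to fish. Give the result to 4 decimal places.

Known legs of the cycle: 0.49915 × 1.9057 = 0.951230155
For no arbitrage the full-cycle product must be 1, so the missing rate is 1 / 0.951230155 ≈ 1.051270.

1.0513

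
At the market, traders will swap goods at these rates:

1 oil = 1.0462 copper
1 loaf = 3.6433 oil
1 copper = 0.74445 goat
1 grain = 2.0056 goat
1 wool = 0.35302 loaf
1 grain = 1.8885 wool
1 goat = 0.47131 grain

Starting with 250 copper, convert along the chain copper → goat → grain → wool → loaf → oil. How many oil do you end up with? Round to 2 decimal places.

213.06

250 copper × 0.74445 = 186.1125 goat
186.1125 goat × 0.47131 = 87.716682375 grain
87.716682375 grain × 1.8885 = 165.6529546651875 wool
165.6529546651875 wool × 0.35302 = 58.47880605590449125 loaf
58.47880605590449125 loaf × 3.6433 = 213.055834103476832971125 oil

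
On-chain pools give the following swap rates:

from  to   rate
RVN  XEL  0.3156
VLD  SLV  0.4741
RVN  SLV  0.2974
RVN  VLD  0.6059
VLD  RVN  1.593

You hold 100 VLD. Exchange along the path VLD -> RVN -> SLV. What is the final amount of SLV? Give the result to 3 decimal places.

47.376

100 VLD × 1.593 = 159.3 RVN
159.3 RVN × 0.2974 = 47.37582 SLV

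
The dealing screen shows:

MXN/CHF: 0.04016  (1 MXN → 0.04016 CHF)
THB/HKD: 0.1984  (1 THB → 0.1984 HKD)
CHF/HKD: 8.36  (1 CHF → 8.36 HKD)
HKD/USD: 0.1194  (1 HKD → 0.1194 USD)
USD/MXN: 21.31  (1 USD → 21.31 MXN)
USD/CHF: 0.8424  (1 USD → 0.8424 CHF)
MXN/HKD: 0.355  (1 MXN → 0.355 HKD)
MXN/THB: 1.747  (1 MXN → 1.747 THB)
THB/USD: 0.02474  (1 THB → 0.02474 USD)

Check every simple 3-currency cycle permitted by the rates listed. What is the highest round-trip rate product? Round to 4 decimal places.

0.9210

USD→MXN→THB→USD: 21.31 × 1.747 × 0.02474 = 0.92103
USD→MXN→HKD→USD: 21.31 × 0.355 × 0.1194 = 0.90327
USD→CHF→HKD→USD: 0.8424 × 8.36 × 0.1194 = 0.84087
Maximum is USD→MXN→THB→USD at 0.9210; no arbitrage — every cycle loses value.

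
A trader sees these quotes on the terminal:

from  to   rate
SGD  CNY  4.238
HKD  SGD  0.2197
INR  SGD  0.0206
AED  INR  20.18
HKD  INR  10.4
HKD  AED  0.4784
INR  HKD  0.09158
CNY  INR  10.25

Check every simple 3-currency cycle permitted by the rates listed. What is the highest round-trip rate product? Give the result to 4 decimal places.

CNY→INR→SGD→CNY: 10.25 × 0.0206 × 4.238 = 0.89485
AED→INR→HKD→AED: 20.18 × 0.09158 × 0.4784 = 0.88412
Maximum is CNY→INR→SGD→CNY at 0.8949; no arbitrage — every cycle loses value.

0.8949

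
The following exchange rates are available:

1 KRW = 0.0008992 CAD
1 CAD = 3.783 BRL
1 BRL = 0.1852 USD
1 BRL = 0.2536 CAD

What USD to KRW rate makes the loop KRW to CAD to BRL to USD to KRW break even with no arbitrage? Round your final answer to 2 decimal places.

1587.33

Known legs of the cycle: 0.0008992 × 3.783 × 0.1852 = 0.00062998995072
For no arbitrage the full-cycle product must be 1, so the missing rate is 1 / 0.00062998995072 ≈ 1587.3269.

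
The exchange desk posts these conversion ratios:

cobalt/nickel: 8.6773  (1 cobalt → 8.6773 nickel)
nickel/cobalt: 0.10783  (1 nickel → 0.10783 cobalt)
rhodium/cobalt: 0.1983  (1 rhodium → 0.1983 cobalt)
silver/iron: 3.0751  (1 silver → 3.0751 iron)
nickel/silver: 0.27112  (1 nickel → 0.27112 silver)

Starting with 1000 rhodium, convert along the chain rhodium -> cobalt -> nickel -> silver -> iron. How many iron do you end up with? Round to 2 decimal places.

1000 rhodium × 0.1983 = 198.3 cobalt
198.3 cobalt × 8.6773 = 1720.70859 nickel
1720.70859 nickel × 0.27112 = 466.5185129208 silver
466.5185129208 silver × 3.0751 = 1434.59107908275208 iron

1434.59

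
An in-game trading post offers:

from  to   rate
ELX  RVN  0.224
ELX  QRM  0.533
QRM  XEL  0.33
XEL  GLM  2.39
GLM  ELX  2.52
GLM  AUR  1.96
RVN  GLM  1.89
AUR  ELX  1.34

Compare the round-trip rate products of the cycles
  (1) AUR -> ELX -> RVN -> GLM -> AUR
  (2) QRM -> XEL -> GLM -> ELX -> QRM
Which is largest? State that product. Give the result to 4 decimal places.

(1) 1.34 × 0.224 × 1.89 × 1.96 = 1.11191
(2) 0.33 × 2.39 × 2.52 × 0.533 = 1.05935
Highest is cycle (1) at 1.1119 (>1, arbitrage).

1.1119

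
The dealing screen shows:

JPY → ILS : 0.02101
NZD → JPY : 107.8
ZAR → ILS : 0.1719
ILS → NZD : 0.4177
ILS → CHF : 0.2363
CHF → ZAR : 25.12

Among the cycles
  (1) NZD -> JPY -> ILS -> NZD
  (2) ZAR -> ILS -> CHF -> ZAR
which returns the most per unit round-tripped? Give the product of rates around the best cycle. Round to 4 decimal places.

(1) 107.8 × 0.02101 × 0.4177 = 0.94604
(2) 0.1719 × 0.2363 × 25.12 = 1.02037
Highest is cycle (2) at 1.0204 (>1, arbitrage).

1.0204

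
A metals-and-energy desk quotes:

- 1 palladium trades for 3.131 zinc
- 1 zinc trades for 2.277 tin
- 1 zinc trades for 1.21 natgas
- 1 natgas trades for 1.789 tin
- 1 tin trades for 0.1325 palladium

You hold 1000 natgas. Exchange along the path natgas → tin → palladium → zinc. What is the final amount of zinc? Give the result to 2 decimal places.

742.18

1000 natgas × 1.789 = 1789 tin
1789 tin × 0.1325 = 237.0425 palladium
237.0425 palladium × 3.131 = 742.1800675 zinc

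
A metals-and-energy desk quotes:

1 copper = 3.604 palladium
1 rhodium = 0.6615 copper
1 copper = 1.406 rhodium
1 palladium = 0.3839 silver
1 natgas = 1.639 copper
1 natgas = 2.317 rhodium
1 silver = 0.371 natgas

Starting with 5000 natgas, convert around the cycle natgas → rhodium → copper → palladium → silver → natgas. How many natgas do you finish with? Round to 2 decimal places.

5000 natgas × 2.317 = 11585 rhodium
11585 rhodium × 0.6615 = 7663.4775 copper
7663.4775 copper × 3.604 = 27619.17291 palladium
27619.17291 palladium × 0.3839 = 10603.000480149 silver
10603.000480149 silver × 0.371 = 3933.713178135279 natgas

3933.71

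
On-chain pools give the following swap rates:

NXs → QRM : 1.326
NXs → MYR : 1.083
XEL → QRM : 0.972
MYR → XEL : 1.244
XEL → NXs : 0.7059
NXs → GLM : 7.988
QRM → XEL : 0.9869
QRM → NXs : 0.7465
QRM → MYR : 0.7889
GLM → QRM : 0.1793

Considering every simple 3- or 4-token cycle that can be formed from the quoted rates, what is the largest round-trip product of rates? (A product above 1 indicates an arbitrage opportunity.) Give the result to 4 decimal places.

NXs→GLM→QRM→NXs: 7.988 × 0.1793 × 0.7465 = 1.06917
NXs→GLM→QRM→XEL→NXs: 7.988 × 0.1793 × 0.9869 × 0.7059 = 0.99778
MYR→XEL→QRM→NXs→MYR: 1.244 × 0.972 × 0.7465 × 1.083 = 0.97756
MYR→XEL→QRM→MYR: 1.244 × 0.972 × 0.7889 = 0.95391
MYR→XEL→NXs→MYR: 1.244 × 0.7059 × 1.083 = 0.95103
NXs→QRM→XEL→NXs: 1.326 × 0.9869 × 0.7059 = 0.92376
MYR→XEL→NXs→QRM→MYR: 1.244 × 0.7059 × 1.326 × 0.7889 = 0.91861
Maximum is NXs→GLM→QRM→NXs at 1.0692; arbitrage exists.

1.0692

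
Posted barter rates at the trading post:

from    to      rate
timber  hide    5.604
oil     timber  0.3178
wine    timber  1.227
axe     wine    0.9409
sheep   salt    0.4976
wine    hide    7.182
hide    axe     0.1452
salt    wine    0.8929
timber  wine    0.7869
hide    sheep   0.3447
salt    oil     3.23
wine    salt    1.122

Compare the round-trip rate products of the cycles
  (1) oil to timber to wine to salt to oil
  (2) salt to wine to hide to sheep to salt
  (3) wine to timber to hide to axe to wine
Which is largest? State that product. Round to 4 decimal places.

(1) 0.3178 × 0.7869 × 1.122 × 3.23 = 0.90629
(2) 0.8929 × 7.182 × 0.3447 × 0.4976 = 1.09994
(3) 1.227 × 5.604 × 0.1452 × 0.9409 = 0.93940
Highest is cycle (2) at 1.0999 (>1, arbitrage).

1.0999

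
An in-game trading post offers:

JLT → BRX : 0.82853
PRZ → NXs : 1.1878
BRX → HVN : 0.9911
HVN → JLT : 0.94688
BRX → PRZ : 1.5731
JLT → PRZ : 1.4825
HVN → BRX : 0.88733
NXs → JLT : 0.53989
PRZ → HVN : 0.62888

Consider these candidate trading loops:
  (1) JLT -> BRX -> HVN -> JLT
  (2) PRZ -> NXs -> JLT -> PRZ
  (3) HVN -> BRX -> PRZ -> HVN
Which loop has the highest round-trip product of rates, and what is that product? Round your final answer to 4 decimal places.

0.9507

(1) 0.82853 × 0.9911 × 0.94688 = 0.77754
(2) 1.1878 × 0.53989 × 1.4825 = 0.95070
(3) 0.88733 × 1.5731 × 0.62888 = 0.87783
Highest is cycle (2) at 0.9507 (≤1, no arbitrage).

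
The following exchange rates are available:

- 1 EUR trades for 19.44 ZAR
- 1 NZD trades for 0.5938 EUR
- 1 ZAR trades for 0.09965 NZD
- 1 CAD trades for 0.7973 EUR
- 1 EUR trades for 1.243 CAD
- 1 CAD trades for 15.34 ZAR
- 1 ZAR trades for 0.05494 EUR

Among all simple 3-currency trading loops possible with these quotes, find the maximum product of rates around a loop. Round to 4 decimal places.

1.1503

ZAR→NZD→EUR→ZAR: 0.09965 × 0.5938 × 19.44 = 1.15031
CAD→ZAR→EUR→CAD: 15.34 × 0.05494 × 1.243 = 1.04758
Maximum is ZAR→NZD→EUR→ZAR at 1.1503; arbitrage exists.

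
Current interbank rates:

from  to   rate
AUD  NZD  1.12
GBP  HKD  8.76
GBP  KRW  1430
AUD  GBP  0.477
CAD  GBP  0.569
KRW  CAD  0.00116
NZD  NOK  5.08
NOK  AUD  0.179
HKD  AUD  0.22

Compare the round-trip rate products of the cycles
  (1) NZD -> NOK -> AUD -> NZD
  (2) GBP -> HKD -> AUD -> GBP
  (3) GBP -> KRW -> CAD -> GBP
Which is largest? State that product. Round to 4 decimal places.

(1) 5.08 × 0.179 × 1.12 = 1.01844
(2) 8.76 × 0.22 × 0.477 = 0.91927
(3) 1430 × 0.00116 × 0.569 = 0.94386
Highest is cycle (1) at 1.0184 (>1, arbitrage).

1.0184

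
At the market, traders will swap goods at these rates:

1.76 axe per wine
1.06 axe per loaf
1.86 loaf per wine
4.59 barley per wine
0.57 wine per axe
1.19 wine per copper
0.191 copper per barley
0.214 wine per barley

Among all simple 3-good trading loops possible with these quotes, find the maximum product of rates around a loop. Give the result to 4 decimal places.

1.1238

loaf→axe→wine→loaf: 1.06 × 0.57 × 1.86 = 1.12381
copper→wine→barley→copper: 1.19 × 4.59 × 0.191 = 1.04326
Maximum is loaf→axe→wine→loaf at 1.1238; arbitrage exists.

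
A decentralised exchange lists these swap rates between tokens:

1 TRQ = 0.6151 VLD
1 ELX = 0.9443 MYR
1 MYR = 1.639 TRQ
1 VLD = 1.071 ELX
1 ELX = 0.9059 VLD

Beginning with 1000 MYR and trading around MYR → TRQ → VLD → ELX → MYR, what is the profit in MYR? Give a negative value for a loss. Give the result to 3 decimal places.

19.587

1000 MYR × 1.639 = 1639 TRQ
1639 TRQ × 0.6151 = 1008.1489 VLD
1008.1489 VLD × 1.071 = 1079.7274719 ELX
1079.7274719 ELX × 0.9443 = 1019.58665171517 MYR
Net change: 1019.58665171517 − 1000 = 19.58665171517 MYR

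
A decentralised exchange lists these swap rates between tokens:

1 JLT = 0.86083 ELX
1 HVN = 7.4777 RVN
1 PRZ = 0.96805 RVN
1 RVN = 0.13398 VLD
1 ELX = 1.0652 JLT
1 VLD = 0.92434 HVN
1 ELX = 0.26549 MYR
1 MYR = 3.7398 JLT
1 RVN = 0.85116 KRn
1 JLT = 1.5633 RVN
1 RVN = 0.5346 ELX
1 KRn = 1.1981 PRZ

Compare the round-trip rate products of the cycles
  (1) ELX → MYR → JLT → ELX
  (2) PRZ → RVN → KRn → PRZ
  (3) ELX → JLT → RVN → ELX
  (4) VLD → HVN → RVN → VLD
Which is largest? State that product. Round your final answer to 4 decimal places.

0.9872

(1) 0.26549 × 3.7398 × 0.86083 = 0.85470
(2) 0.96805 × 0.85116 × 1.1981 = 0.98719
(3) 1.0652 × 1.5633 × 0.5346 = 0.89023
(4) 0.92434 × 7.4777 × 0.13398 = 0.92606
Highest is cycle (2) at 0.9872 (≤1, no arbitrage).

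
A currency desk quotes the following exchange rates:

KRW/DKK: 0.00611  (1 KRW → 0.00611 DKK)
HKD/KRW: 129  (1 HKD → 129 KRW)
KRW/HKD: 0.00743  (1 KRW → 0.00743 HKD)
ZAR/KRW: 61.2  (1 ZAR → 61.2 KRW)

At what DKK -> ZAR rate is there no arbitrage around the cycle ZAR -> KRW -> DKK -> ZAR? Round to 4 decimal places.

Known legs of the cycle: 61.2 × 0.00611 = 0.373932
For no arbitrage the full-cycle product must be 1, so the missing rate is 1 / 0.373932 ≈ 2.674283.

2.6743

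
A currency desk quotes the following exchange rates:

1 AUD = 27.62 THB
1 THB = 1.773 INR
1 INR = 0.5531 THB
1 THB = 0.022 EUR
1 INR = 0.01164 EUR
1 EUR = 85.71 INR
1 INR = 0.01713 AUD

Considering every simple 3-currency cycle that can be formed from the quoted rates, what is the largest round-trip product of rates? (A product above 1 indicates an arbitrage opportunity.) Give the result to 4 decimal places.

1.0429

EUR→INR→THB→EUR: 85.71 × 0.5531 × 0.022 = 1.04294
THB→INR→AUD→THB: 1.773 × 0.01713 × 27.62 = 0.83886
Maximum is EUR→INR→THB→EUR at 1.0429; arbitrage exists.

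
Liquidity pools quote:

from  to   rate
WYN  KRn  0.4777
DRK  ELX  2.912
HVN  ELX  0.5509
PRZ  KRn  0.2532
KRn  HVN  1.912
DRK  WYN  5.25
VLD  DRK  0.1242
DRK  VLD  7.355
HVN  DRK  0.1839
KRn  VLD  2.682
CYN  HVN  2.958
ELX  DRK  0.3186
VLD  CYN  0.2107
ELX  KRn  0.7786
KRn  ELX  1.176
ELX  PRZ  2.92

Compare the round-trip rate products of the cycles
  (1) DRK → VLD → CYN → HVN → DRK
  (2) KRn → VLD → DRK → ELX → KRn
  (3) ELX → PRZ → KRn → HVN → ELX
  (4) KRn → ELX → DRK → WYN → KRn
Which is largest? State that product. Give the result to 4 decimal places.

(1) 7.355 × 0.2107 × 2.958 × 0.1839 = 0.84300
(2) 2.682 × 0.1242 × 2.912 × 0.7786 = 0.75524
(3) 2.92 × 0.2532 × 1.912 × 0.5509 = 0.77877
(4) 1.176 × 0.3186 × 5.25 × 0.4777 = 0.93965
Highest is cycle (4) at 0.9397 (≤1, no arbitrage).

0.9397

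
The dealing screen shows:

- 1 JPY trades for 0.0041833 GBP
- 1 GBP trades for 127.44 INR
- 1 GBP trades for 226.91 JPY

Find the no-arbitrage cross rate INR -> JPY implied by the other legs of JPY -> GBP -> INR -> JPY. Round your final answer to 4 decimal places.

1.8758

Known legs of the cycle: 0.0041833 × 127.44 = 0.533119752
For no arbitrage the full-cycle product must be 1, so the missing rate is 1 / 0.533119752 ≈ 1.875751.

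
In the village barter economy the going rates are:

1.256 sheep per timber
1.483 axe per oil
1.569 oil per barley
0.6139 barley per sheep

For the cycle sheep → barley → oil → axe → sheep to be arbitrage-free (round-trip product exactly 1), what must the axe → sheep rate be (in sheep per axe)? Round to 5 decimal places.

0.70006

Known legs of the cycle: 0.6139 × 1.569 × 1.483 = 1.4284390953
For no arbitrage the full-cycle product must be 1, so the missing rate is 1 / 1.4284390953 ≈ 0.7000648.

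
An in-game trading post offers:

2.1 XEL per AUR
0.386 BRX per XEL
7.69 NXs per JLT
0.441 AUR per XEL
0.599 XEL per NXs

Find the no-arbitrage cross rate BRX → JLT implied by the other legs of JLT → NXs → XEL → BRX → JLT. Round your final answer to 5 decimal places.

0.56242

Known legs of the cycle: 7.69 × 0.599 × 0.386 = 1.77803566
For no arbitrage the full-cycle product must be 1, so the missing rate is 1 / 1.77803566 ≈ 0.5624184.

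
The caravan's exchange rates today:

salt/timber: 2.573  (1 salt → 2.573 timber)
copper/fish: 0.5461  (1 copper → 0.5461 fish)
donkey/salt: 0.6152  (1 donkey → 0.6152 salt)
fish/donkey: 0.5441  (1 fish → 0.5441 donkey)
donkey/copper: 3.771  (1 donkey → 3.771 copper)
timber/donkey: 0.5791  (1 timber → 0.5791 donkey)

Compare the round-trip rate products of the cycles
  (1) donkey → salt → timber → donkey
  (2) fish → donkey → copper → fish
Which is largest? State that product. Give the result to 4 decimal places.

1.1205

(1) 0.6152 × 2.573 × 0.5791 = 0.91666
(2) 0.5441 × 3.771 × 0.5461 = 1.12049
Highest is cycle (2) at 1.1205 (>1, arbitrage).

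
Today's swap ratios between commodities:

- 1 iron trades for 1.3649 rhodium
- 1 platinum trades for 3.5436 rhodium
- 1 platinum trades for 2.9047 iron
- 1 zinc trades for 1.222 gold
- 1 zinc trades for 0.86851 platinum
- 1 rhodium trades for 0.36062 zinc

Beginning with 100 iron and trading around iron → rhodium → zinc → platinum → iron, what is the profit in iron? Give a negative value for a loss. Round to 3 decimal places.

24.173

100 iron × 1.3649 = 136.49 rhodium
136.49 rhodium × 0.36062 = 49.2210238 zinc
49.2210238 zinc × 0.86851 = 42.748951380538 platinum
42.748951380538 platinum × 2.9047 = 124.1728790750487286 iron
Net change: 124.1728790750487286 − 100 = 24.1728790750487286 iron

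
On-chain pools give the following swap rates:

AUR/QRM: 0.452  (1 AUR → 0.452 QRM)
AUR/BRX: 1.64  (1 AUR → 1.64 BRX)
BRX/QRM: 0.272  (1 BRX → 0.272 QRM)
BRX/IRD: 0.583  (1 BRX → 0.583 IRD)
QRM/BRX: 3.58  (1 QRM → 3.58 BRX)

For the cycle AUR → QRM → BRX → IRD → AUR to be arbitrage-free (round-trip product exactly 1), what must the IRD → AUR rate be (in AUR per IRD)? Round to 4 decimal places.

1.0600

Known legs of the cycle: 0.452 × 3.58 × 0.583 = 0.94338728
For no arbitrage the full-cycle product must be 1, so the missing rate is 1 / 0.94338728 ≈ 1.060010.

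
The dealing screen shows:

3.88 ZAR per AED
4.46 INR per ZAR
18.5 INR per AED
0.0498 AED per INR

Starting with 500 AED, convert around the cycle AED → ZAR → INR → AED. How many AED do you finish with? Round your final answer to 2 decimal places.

430.89

500 AED × 3.88 = 1940 ZAR
1940 ZAR × 4.46 = 8652.4 INR
8652.4 INR × 0.0498 = 430.88952 AED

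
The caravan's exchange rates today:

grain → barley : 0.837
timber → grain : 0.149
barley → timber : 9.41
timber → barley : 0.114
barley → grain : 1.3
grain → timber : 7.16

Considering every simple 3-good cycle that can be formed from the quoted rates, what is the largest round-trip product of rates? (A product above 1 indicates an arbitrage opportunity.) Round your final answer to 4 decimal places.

1.1735

barley→timber→grain→barley: 9.41 × 0.149 × 0.837 = 1.17355
barley→grain→timber→barley: 1.3 × 7.16 × 0.114 = 1.06111
Maximum is barley→timber→grain→barley at 1.1735; arbitrage exists.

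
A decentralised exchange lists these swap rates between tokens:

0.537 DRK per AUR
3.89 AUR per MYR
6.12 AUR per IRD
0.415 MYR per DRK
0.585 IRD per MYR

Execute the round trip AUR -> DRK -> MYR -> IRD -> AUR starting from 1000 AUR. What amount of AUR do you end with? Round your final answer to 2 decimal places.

797.87

1000 AUR × 0.537 = 537 DRK
537 DRK × 0.415 = 222.855 MYR
222.855 MYR × 0.585 = 130.370175 IRD
130.370175 IRD × 6.12 = 797.865471 AUR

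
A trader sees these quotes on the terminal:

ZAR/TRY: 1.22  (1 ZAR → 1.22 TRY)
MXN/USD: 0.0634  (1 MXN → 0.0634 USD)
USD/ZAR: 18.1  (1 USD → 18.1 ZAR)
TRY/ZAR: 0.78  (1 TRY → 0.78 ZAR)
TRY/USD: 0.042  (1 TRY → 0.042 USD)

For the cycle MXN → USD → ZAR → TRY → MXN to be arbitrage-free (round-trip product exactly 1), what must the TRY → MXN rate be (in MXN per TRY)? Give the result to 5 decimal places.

0.71429

Known legs of the cycle: 0.0634 × 18.1 × 1.22 = 1.3999988
For no arbitrage the full-cycle product must be 1, so the missing rate is 1 / 1.3999988 ≈ 0.7142863.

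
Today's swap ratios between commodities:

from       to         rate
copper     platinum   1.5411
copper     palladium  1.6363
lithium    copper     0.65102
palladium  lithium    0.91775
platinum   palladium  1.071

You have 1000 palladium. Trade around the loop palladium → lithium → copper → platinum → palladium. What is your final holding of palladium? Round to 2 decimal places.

1000 palladium × 0.91775 = 917.75 lithium
917.75 lithium × 0.65102 = 597.473605 copper
597.473605 copper × 1.5411 = 920.7665726655 platinum
920.7665726655 platinum × 1.071 = 986.1409993247505 palladium

986.14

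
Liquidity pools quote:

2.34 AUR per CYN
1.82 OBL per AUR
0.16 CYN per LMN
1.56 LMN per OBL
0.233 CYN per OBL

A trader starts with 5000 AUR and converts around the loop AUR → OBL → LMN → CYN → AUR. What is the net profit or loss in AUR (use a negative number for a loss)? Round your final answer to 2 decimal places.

314.98

5000 AUR × 1.82 = 9100 OBL
9100 OBL × 1.56 = 14196 LMN
14196 LMN × 0.16 = 2271.36 CYN
2271.36 CYN × 2.34 = 5314.9824 AUR
Net change: 5314.9824 − 5000 = 314.9824 AUR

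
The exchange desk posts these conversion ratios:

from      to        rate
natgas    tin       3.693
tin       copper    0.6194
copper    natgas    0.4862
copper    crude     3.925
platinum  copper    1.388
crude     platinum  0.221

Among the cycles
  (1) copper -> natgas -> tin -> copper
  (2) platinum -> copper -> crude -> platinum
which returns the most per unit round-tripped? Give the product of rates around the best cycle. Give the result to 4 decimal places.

1.2040

(1) 0.4862 × 3.693 × 0.6194 = 1.11216
(2) 1.388 × 3.925 × 0.221 = 1.20399
Highest is cycle (2) at 1.2040 (>1, arbitrage).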